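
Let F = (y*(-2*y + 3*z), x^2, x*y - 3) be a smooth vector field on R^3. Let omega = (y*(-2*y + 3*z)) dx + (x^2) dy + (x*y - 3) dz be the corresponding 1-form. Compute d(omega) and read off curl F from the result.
d(omega) = (x) dy ∧ dz + (2*y) dz ∧ dx + (2*x + 4*y - 3*z) dx ∧ dy; curl F = (x, 2*y, 2*x + 4*y - 3*z)

d omega = sum_{i<j} (∂f_j/∂x_i - ∂f_i/∂x_j) dx_i ∧ dx_j. Under the identification (dy ∧ dz, dz ∧ dx, dx ∧ dy) ↔ (e_x, e_y, e_z), the coefficients are exactly the components of curl F. Compute:
  ∂R/∂y - ∂Q/∂z = (x) - (0) = x
  ∂P/∂z - ∂R/∂x = (3*y) - (y) = 2*y
  ∂Q/∂x - ∂P/∂y = (2*x) - (-4*y + 3*z) = 2*x + 4*y - 3*z.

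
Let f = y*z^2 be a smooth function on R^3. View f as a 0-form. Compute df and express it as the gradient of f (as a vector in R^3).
df = (0) dx + (z^2) dy + (2*y*z) dz; grad f = (0, z^2, 2*y*z)

For a 0-form f, d f = (∂f/∂x) dx + (∂f/∂y) dy + (∂f/∂z) dz. The components of the vector representation are exactly the entries of grad f in Cartesian coordinates:
  ∂f/∂x = 0
  ∂f/∂y = z^2
  ∂f/∂z = 2*y*z.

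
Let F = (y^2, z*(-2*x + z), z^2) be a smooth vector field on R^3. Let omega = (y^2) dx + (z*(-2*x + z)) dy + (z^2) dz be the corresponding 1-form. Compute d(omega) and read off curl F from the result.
d(omega) = (2*x - 2*z) dy ∧ dz + (0) dz ∧ dx + (-2*y - 2*z) dx ∧ dy; curl F = (2*x - 2*z, 0, -2*y - 2*z)

d omega = sum_{i<j} (∂f_j/∂x_i - ∂f_i/∂x_j) dx_i ∧ dx_j. Under the identification (dy ∧ dz, dz ∧ dx, dx ∧ dy) ↔ (e_x, e_y, e_z), the coefficients are exactly the components of curl F. Compute:
  ∂R/∂y - ∂Q/∂z = (0) - (-2*x + 2*z) = 2*x - 2*z
  ∂P/∂z - ∂R/∂x = (0) - (0) = 0
  ∂Q/∂x - ∂P/∂y = (-2*z) - (2*y) = -2*y - 2*z.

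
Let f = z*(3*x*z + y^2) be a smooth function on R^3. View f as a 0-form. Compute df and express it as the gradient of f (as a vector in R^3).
df = (3*z^2) dx + (2*y*z) dy + (6*x*z + y^2) dz; grad f = (3*z^2, 2*y*z, 6*x*z + y^2)

For a 0-form f, d f = (∂f/∂x) dx + (∂f/∂y) dy + (∂f/∂z) dz. The components of the vector representation are exactly the entries of grad f in Cartesian coordinates:
  ∂f/∂x = 3*z^2
  ∂f/∂y = 2*y*z
  ∂f/∂z = 6*x*z + y^2.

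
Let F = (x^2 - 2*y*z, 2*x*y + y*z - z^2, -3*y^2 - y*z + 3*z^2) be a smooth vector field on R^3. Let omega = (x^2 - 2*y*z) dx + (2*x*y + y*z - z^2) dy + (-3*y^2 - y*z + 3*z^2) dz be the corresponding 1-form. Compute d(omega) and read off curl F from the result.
d(omega) = (-7*y + z) dy ∧ dz + (-2*y) dz ∧ dx + (2*y + 2*z) dx ∧ dy; curl F = (-7*y + z, -2*y, 2*y + 2*z)

d omega = sum_{i<j} (∂f_j/∂x_i - ∂f_i/∂x_j) dx_i ∧ dx_j. Under the identification (dy ∧ dz, dz ∧ dx, dx ∧ dy) ↔ (e_x, e_y, e_z), the coefficients are exactly the components of curl F. Compute:
  ∂R/∂y - ∂Q/∂z = (-6*y - z) - (y - 2*z) = -7*y + z
  ∂P/∂z - ∂R/∂x = (-2*y) - (0) = -2*y
  ∂Q/∂x - ∂P/∂y = (2*y) - (-2*z) = 2*y + 2*z.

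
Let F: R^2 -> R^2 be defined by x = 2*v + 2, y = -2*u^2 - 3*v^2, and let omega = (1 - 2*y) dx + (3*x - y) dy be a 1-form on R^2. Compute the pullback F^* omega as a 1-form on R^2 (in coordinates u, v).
F^* omega = (4*u*(-2*u^2 - 3*v^2 - 6*v - 6)) du + (-12*u^2*v + 8*u^2 - 18*v^3 - 24*v^2 - 36*v + 2) dv

Using F^*(f dg) = (f ∘ F) d(g ∘ F), substitute each coordinate x_i by F_i(u, v) in f_i, and replace dx_i by d F_i = (∂F_i/∂u) du + (∂F_i/∂v) dv.
  For the x component: f_1(F) = 4*u^2 + 6*v^2 + 1; d F_1 = (0) du + (2) dv
  For the y component: f_2(F) = 2*u^2 + 3*v^2 + 6*v + 6; d F_2 = (-4*u) du + (-6*v) dv
Combining and collecting du, dv coefficients:
  coeff of du: 4*u*(-2*u^2 - 3*v^2 - 6*v - 6)
  coeff of dv: -12*u^2*v + 8*u^2 - 18*v^3 - 24*v^2 - 36*v + 2
F^* omega = (4*u*(-2*u^2 - 3*v^2 - 6*v - 6)) du + (-12*u^2*v + 8*u^2 - 18*v^3 - 24*v^2 - 36*v + 2) dv.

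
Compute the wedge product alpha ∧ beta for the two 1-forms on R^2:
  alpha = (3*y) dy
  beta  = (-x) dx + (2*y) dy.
alpha ∧ beta = (3*x*y) dx ∧ dy

Distribute the wedge, using dx_i ∧ dx_j = -dx_j ∧ dx_i and dx_i ∧ dx_i = 0. For each pair (i, j) with i < j, the coefficient of dx_i ∧ dx_j in alpha ∧ beta is (alpha_i * beta_j - alpha_j * beta_i). Collecting: alpha ∧ beta = (3*x*y) dx ∧ dy.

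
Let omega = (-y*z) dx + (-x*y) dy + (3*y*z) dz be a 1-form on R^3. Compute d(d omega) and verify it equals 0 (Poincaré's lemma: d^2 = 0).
d(d omega) = 0

Step 1: d omega = sum_{i<j} (∂f_j/∂x_i - ∂f_i/∂x_j) dx_i ∧ dx_j:
  coeff of dx ∧ dy: -y + z
  coeff of dx ∧ dz: y
  coeff of dy ∧ dz: 3*z
Step 2: Apply d again to each 2-form coefficient. The only possible 3-form in R^3 is dx ∧ dy ∧ dz, with coefficient
  ∂(coeff of dy∧dz)/∂x - ∂(coeff of dx∧dz)/∂y + ∂(coeff of dx∧dy)/∂z
  = ∂/∂x (3*z) - ∂/∂y (y) + ∂/∂z (-y + z).
Each of these terms simplifies to sums of mixed partials that cancel in pairs. The result is 0 (by equality of mixed partials for smooth functions — Schwarz / Clairaut).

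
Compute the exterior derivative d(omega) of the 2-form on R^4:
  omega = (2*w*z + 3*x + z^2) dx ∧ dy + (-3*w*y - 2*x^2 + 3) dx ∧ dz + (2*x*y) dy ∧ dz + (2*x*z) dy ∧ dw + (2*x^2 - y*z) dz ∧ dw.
d(omega) = (5*w + 2*y + 2*z) dx ∧ dy ∧ dz + (4*z) dx ∧ dy ∧ dw + (4*x - 3*y) dx ∧ dz ∧ dw + (-2*x - z) dy ∧ dz ∧ dw

For a 2-form omega = sum_{i<j} g_{ij} dx_i ∧ dx_j, the exterior derivative is
  d(omega) = sum_{i<j} d(g_{ij}) ∧ dx_i ∧ dx_j = sum_{i<j, k} (∂g_{ij}/∂x_k) dx_k ∧ dx_i ∧ dx_j.
Expand each term, using dx_k ∧ dx_i ∧ dx_j = sgn(permutation) dx_{(a)} ∧ dx_{(b)} ∧ dx_{(c)} with (a < b < c) sorted:
  d(2*w*z + 3*x + z^2) includes (∂/∂z)(2*w*z + 3*x + z^2) dz = (2*w + 2*z) dz, which multiplied by dx ∧ dy gives (2*w + 2*z) dx ∧ dy ∧ dz
  d(2*w*z + 3*x + z^2) includes (∂/∂w)(2*w*z + 3*x + z^2) dw = (2*z) dw, which multiplied by dx ∧ dy gives (2*z) dx ∧ dy ∧ dw
  d(-3*w*y - 2*x^2 + 3) includes (∂/∂y)(-3*w*y - 2*x^2 + 3) dy = (-3*w) dy, which multiplied by dx ∧ dz gives (3*w) dx ∧ dy ∧ dz
  d(-3*w*y - 2*x^2 + 3) includes (∂/∂w)(-3*w*y - 2*x^2 + 3) dw = (-3*y) dw, which multiplied by dx ∧ dz gives (-3*y) dx ∧ dz ∧ dw
  d(2*x*y) includes (∂/∂x)(2*x*y) dx = (2*y) dx, which multiplied by dy ∧ dz gives (2*y) dx ∧ dy ∧ dz
  d(2*x*z) includes (∂/∂x)(2*x*z) dx = (2*z) dx, which multiplied by dy ∧ dw gives (2*z) dx ∧ dy ∧ dw
  d(2*x*z) includes (∂/∂z)(2*x*z) dz = (2*x) dz, which multiplied by dy ∧ dw gives (-2*x) dy ∧ dz ∧ dw
  d(2*x^2 - y*z) includes (∂/∂x)(2*x^2 - y*z) dx = (4*x) dx, which multiplied by dz ∧ dw gives (4*x) dx ∧ dz ∧ dw
  d(2*x^2 - y*z) includes (∂/∂y)(2*x^2 - y*z) dy = (-z) dy, which multiplied by dz ∧ dw gives (-z) dy ∧ dz ∧ dw
Collecting like 3-forms: d(omega) = (5*w + 2*y + 2*z) dx ∧ dy ∧ dz + (4*z) dx ∧ dy ∧ dw + (4*x - 3*y) dx ∧ dz ∧ dw + (-2*x - z) dy ∧ dz ∧ dw.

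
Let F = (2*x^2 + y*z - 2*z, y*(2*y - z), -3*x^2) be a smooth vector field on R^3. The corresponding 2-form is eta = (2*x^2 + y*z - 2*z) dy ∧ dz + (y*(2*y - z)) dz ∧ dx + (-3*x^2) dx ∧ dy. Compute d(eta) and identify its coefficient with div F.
d(eta) = (4*x + 4*y - z) dx ∧ dy ∧ dz; div F = 4*x + 4*y - z

For a 2-form in R^3 of the form above, applying d gives a 3-form with coefficient ∂P/∂x + ∂Q/∂y + ∂R/∂z:
  ∂P/∂x = 4*x
  ∂Q/∂y = 4*y - z
  ∂R/∂z = 0
Sum = 4*x + 4*y - z, which is exactly div F.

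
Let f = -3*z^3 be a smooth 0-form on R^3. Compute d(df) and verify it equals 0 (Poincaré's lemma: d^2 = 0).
d(df) = 0

Step 1: df = sum_i (∂f/∂x_i) dx_i = (0) dx + (0) dy + (-9*z^2) dz.
Step 2: Apply d again. Using the 1-form formula, the coefficient of dx ∧ dy in d(df) is ∂^2 f/∂x ∂y - ∂^2 f/∂y ∂x = (0) - (0) = 0 (equality of mixed partials for smooth f).
Similarly for dx ∧ dz and dy ∧ dz — all coefficients vanish. So d(df) = 0.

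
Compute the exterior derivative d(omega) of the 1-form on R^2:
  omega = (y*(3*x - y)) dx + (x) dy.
d(omega) = (-3*x + 2*y + 1) dx ∧ dy

For a 1-form omega = sum_i f_i dx_i, the exterior derivative is
  d(omega) = sum_{i < j} (∂f_j/∂x_i - ∂f_i/∂x_j) dx_i ∧ dx_j.
  coefficient of dx ∧ dy: ∂f_2/∂x - ∂f_1/∂y = ∂(x)/∂x - ∂(y*(3*x - y))/∂y = -3*x + 2*y + 1
Assembling: d(omega) = (-3*x + 2*y + 1) dx ∧ dy.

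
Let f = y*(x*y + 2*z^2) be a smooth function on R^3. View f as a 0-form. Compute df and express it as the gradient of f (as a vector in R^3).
df = (y^2) dx + (2*x*y + 2*z^2) dy + (4*y*z) dz; grad f = (y^2, 2*x*y + 2*z^2, 4*y*z)

For a 0-form f, d f = (∂f/∂x) dx + (∂f/∂y) dy + (∂f/∂z) dz. The components of the vector representation are exactly the entries of grad f in Cartesian coordinates:
  ∂f/∂x = y^2
  ∂f/∂y = 2*x*y + 2*z^2
  ∂f/∂z = 4*y*z.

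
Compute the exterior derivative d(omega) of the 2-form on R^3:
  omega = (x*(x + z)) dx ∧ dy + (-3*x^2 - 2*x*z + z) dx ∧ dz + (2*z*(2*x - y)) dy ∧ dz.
d(omega) = (x + 4*z) dx ∧ dy ∧ dz

For a 2-form omega = sum_{i<j} g_{ij} dx_i ∧ dx_j, the exterior derivative is
  d(omega) = sum_{i<j} d(g_{ij}) ∧ dx_i ∧ dx_j = sum_{i<j, k} (∂g_{ij}/∂x_k) dx_k ∧ dx_i ∧ dx_j.
Expand each term, using dx_k ∧ dx_i ∧ dx_j = sgn(permutation) dx_{(a)} ∧ dx_{(b)} ∧ dx_{(c)} with (a < b < c) sorted:
  d(x*(x + z)) includes (∂/∂z)(x*(x + z)) dz = (x) dz, which multiplied by dx ∧ dy gives (x) dx ∧ dy ∧ dz
  d(2*z*(2*x - y)) includes (∂/∂x)(2*z*(2*x - y)) dx = (4*z) dx, which multiplied by dy ∧ dz gives (4*z) dx ∧ dy ∧ dz
Collecting like 3-forms: d(omega) = (x + 4*z) dx ∧ dy ∧ dz.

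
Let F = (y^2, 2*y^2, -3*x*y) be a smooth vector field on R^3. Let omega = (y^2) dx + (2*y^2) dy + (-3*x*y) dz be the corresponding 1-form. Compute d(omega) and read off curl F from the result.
d(omega) = (-3*x) dy ∧ dz + (3*y) dz ∧ dx + (-2*y) dx ∧ dy; curl F = (-3*x, 3*y, -2*y)

d omega = sum_{i<j} (∂f_j/∂x_i - ∂f_i/∂x_j) dx_i ∧ dx_j. Under the identification (dy ∧ dz, dz ∧ dx, dx ∧ dy) ↔ (e_x, e_y, e_z), the coefficients are exactly the components of curl F. Compute:
  ∂R/∂y - ∂Q/∂z = (-3*x) - (0) = -3*x
  ∂P/∂z - ∂R/∂x = (0) - (-3*y) = 3*y
  ∂Q/∂x - ∂P/∂y = (0) - (2*y) = -2*y.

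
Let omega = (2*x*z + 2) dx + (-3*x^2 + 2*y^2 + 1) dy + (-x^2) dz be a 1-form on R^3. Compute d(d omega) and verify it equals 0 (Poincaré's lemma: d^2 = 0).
d(d omega) = 0

Step 1: d omega = sum_{i<j} (∂f_j/∂x_i - ∂f_i/∂x_j) dx_i ∧ dx_j:
  coeff of dx ∧ dy: -6*x
  coeff of dx ∧ dz: -4*x
  coeff of dy ∧ dz: 0
Step 2: Apply d again to each 2-form coefficient. The only possible 3-form in R^3 is dx ∧ dy ∧ dz, with coefficient
  ∂(coeff of dy∧dz)/∂x - ∂(coeff of dx∧dz)/∂y + ∂(coeff of dx∧dy)/∂z
  = ∂/∂x (0) - ∂/∂y (-4*x) + ∂/∂z (-6*x).
Each of these terms simplifies to sums of mixed partials that cancel in pairs. The result is 0 (by equality of mixed partials for smooth functions — Schwarz / Clairaut).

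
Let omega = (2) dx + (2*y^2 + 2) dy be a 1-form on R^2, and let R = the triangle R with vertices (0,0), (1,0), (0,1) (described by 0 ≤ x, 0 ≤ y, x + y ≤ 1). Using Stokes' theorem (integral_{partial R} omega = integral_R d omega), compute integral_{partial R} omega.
integral_(partial R) omega = 0

Stokes: integral_partial_R omega = integral_R d omega with d omega = (∂Q/∂x - ∂P/∂y) dx ∧ dy.
  ∂Q/∂x = 0
  ∂P/∂y = 0
  integrand = ∂Q/∂x - ∂P/∂y = 0.
Integrating over R: integral_0^1 integral_0^{1-x} (0) dy dx = 0.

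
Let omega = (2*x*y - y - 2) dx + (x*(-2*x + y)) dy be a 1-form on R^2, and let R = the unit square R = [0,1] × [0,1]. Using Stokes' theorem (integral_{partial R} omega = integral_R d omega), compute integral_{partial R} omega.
integral_(partial R) omega = -3/2

Stokes: integral_partial_R omega = integral_R d omega with d omega = (∂Q/∂x - ∂P/∂y) dx ∧ dy.
  ∂Q/∂x = -4*x + y
  ∂P/∂y = 2*x - 1
  integrand = ∂Q/∂x - ∂P/∂y = -6*x + y + 1.
Integrating over R: integral_0^1 integral_0^1 (-6*x + y + 1) dx dy = -3/2.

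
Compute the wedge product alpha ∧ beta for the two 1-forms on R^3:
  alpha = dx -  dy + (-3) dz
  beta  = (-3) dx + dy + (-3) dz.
alpha ∧ beta = (-2) dx ∧ dy + (-12) dx ∧ dz + (6) dy ∧ dz

Distribute the wedge, using dx_i ∧ dx_j = -dx_j ∧ dx_i and dx_i ∧ dx_i = 0. For each pair (i, j) with i < j, the coefficient of dx_i ∧ dx_j in alpha ∧ beta is (alpha_i * beta_j - alpha_j * beta_i). Collecting: alpha ∧ beta = (-2) dx ∧ dy + (-12) dx ∧ dz + (6) dy ∧ dz.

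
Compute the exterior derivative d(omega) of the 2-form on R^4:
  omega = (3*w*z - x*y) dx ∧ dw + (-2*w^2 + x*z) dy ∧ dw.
d(omega) = (x + z) dx ∧ dy ∧ dw + (-3*w) dx ∧ dz ∧ dw + (-x) dy ∧ dz ∧ dw

For a 2-form omega = sum_{i<j} g_{ij} dx_i ∧ dx_j, the exterior derivative is
  d(omega) = sum_{i<j} d(g_{ij}) ∧ dx_i ∧ dx_j = sum_{i<j, k} (∂g_{ij}/∂x_k) dx_k ∧ dx_i ∧ dx_j.
Expand each term, using dx_k ∧ dx_i ∧ dx_j = sgn(permutation) dx_{(a)} ∧ dx_{(b)} ∧ dx_{(c)} with (a < b < c) sorted:
  d(3*w*z - x*y) includes (∂/∂y)(3*w*z - x*y) dy = (-x) dy, which multiplied by dx ∧ dw gives (x) dx ∧ dy ∧ dw
  d(3*w*z - x*y) includes (∂/∂z)(3*w*z - x*y) dz = (3*w) dz, which multiplied by dx ∧ dw gives (-3*w) dx ∧ dz ∧ dw
  d(-2*w^2 + x*z) includes (∂/∂x)(-2*w^2 + x*z) dx = (z) dx, which multiplied by dy ∧ dw gives (z) dx ∧ dy ∧ dw
  d(-2*w^2 + x*z) includes (∂/∂z)(-2*w^2 + x*z) dz = (x) dz, which multiplied by dy ∧ dw gives (-x) dy ∧ dz ∧ dw
Collecting like 3-forms: d(omega) = (x + z) dx ∧ dy ∧ dw + (-3*w) dx ∧ dz ∧ dw + (-x) dy ∧ dz ∧ dw.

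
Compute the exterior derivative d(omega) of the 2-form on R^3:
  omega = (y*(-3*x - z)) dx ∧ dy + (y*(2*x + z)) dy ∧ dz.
d(omega) = (y) dx ∧ dy ∧ dz

For a 2-form omega = sum_{i<j} g_{ij} dx_i ∧ dx_j, the exterior derivative is
  d(omega) = sum_{i<j} d(g_{ij}) ∧ dx_i ∧ dx_j = sum_{i<j, k} (∂g_{ij}/∂x_k) dx_k ∧ dx_i ∧ dx_j.
Expand each term, using dx_k ∧ dx_i ∧ dx_j = sgn(permutation) dx_{(a)} ∧ dx_{(b)} ∧ dx_{(c)} with (a < b < c) sorted:
  d(y*(-3*x - z)) includes (∂/∂z)(y*(-3*x - z)) dz = (-y) dz, which multiplied by dx ∧ dy gives (-y) dx ∧ dy ∧ dz
  d(y*(2*x + z)) includes (∂/∂x)(y*(2*x + z)) dx = (2*y) dx, which multiplied by dy ∧ dz gives (2*y) dx ∧ dy ∧ dz
Collecting like 3-forms: d(omega) = (y) dx ∧ dy ∧ dz.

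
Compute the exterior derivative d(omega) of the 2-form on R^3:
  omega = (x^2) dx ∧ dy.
d(omega) = 0

For a 2-form omega = sum_{i<j} g_{ij} dx_i ∧ dx_j, the exterior derivative is
  d(omega) = sum_{i<j} d(g_{ij}) ∧ dx_i ∧ dx_j = sum_{i<j, k} (∂g_{ij}/∂x_k) dx_k ∧ dx_i ∧ dx_j.
Expand each term, using dx_k ∧ dx_i ∧ dx_j = sgn(permutation) dx_{(a)} ∧ dx_{(b)} ∧ dx_{(c)} with (a < b < c) sorted:

Collecting like 3-forms: d(omega) = 0.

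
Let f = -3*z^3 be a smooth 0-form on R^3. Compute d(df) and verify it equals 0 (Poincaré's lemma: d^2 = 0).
d(df) = 0

Step 1: df = sum_i (∂f/∂x_i) dx_i = (0) dx + (0) dy + (-9*z^2) dz.
Step 2: Apply d again. Using the 1-form formula, the coefficient of dx ∧ dy in d(df) is ∂^2 f/∂x ∂y - ∂^2 f/∂y ∂x = (0) - (0) = 0 (equality of mixed partials for smooth f).
Similarly for dx ∧ dz and dy ∧ dz — all coefficients vanish. So d(df) = 0.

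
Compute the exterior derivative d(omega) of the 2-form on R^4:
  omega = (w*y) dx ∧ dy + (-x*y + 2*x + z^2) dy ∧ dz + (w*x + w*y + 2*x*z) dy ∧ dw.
d(omega) = (w + y + 2*z) dx ∧ dy ∧ dw + (2 - y) dx ∧ dy ∧ dz + (-2*x) dy ∧ dz ∧ dw

For a 2-form omega = sum_{i<j} g_{ij} dx_i ∧ dx_j, the exterior derivative is
  d(omega) = sum_{i<j} d(g_{ij}) ∧ dx_i ∧ dx_j = sum_{i<j, k} (∂g_{ij}/∂x_k) dx_k ∧ dx_i ∧ dx_j.
Expand each term, using dx_k ∧ dx_i ∧ dx_j = sgn(permutation) dx_{(a)} ∧ dx_{(b)} ∧ dx_{(c)} with (a < b < c) sorted:
  d(w*y) includes (∂/∂w)(w*y) dw = (y) dw, which multiplied by dx ∧ dy gives (y) dx ∧ dy ∧ dw
  d(-x*y + 2*x + z^2) includes (∂/∂x)(-x*y + 2*x + z^2) dx = (2 - y) dx, which multiplied by dy ∧ dz gives (2 - y) dx ∧ dy ∧ dz
  d(w*x + w*y + 2*x*z) includes (∂/∂x)(w*x + w*y + 2*x*z) dx = (w + 2*z) dx, which multiplied by dy ∧ dw gives (w + 2*z) dx ∧ dy ∧ dw
  d(w*x + w*y + 2*x*z) includes (∂/∂z)(w*x + w*y + 2*x*z) dz = (2*x) dz, which multiplied by dy ∧ dw gives (-2*x) dy ∧ dz ∧ dw
Collecting like 3-forms: d(omega) = (w + y + 2*z) dx ∧ dy ∧ dw + (2 - y) dx ∧ dy ∧ dz + (-2*x) dy ∧ dz ∧ dw.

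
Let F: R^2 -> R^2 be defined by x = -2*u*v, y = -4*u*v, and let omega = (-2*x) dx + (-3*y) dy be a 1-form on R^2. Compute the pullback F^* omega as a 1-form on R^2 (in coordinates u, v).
F^* omega = (-56*u*v^2) du + (-56*u^2*v) dv

Using F^*(f dg) = (f ∘ F) d(g ∘ F), substitute each coordinate x_i by F_i(u, v) in f_i, and replace dx_i by d F_i = (∂F_i/∂u) du + (∂F_i/∂v) dv.
  For the x component: f_1(F) = 4*u*v; d F_1 = (-2*v) du + (-2*u) dv
  For the y component: f_2(F) = 12*u*v; d F_2 = (-4*v) du + (-4*u) dv
Combining and collecting du, dv coefficients:
  coeff of du: -56*u*v^2
  coeff of dv: -56*u^2*v
F^* omega = (-56*u*v^2) du + (-56*u^2*v) dv.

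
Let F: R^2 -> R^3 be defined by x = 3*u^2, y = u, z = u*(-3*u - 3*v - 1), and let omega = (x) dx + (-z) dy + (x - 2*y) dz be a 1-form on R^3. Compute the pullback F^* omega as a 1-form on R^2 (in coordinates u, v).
F^* omega = (3*u*(-3*u*v + 4*u + 3*v + 1)) du + (u^2*(6 - 9*u)) dv

Using F^*(f dg) = (f ∘ F) d(g ∘ F), substitute each coordinate x_i by F_i(u, v) in f_i, and replace dx_i by d F_i = (∂F_i/∂u) du + (∂F_i/∂v) dv.
  For the x component: f_1(F) = 3*u^2; d F_1 = (6*u) du + (0) dv
  For the y component: f_2(F) = u*(3*u + 3*v + 1); d F_2 = (1) du + (0) dv
  For the z component: f_3(F) = u*(3*u - 2); d F_3 = (-6*u - 3*v - 1) du + (-3*u) dv
Combining and collecting du, dv coefficients:
  coeff of du: 3*u*(-3*u*v + 4*u + 3*v + 1)
  coeff of dv: u^2*(6 - 9*u)
F^* omega = (3*u*(-3*u*v + 4*u + 3*v + 1)) du + (u^2*(6 - 9*u)) dv.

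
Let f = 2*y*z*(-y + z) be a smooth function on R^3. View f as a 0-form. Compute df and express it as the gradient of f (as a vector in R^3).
df = (0) dx + (2*z*(-2*y + z)) dy + (2*y*(-y + 2*z)) dz; grad f = (0, 2*z*(-2*y + z), 2*y*(-y + 2*z))

For a 0-form f, d f = (∂f/∂x) dx + (∂f/∂y) dy + (∂f/∂z) dz. The components of the vector representation are exactly the entries of grad f in Cartesian coordinates:
  ∂f/∂x = 0
  ∂f/∂y = 2*z*(-2*y + z)
  ∂f/∂z = 2*y*(-y + 2*z).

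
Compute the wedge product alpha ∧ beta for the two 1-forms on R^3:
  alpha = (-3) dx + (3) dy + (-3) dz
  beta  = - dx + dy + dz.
alpha ∧ beta = (-6) dx ∧ dz + (6) dy ∧ dz

Distribute the wedge, using dx_i ∧ dx_j = -dx_j ∧ dx_i and dx_i ∧ dx_i = 0. For each pair (i, j) with i < j, the coefficient of dx_i ∧ dx_j in alpha ∧ beta is (alpha_i * beta_j - alpha_j * beta_i). Collecting: alpha ∧ beta = (-6) dx ∧ dz + (6) dy ∧ dz.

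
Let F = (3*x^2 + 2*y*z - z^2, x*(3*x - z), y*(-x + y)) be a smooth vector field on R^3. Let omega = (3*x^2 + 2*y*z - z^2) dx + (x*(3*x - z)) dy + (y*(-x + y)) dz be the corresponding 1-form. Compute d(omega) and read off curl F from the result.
d(omega) = (2*y) dy ∧ dz + (3*y - 2*z) dz ∧ dx + (6*x - 3*z) dx ∧ dy; curl F = (2*y, 3*y - 2*z, 6*x - 3*z)

d omega = sum_{i<j} (∂f_j/∂x_i - ∂f_i/∂x_j) dx_i ∧ dx_j. Under the identification (dy ∧ dz, dz ∧ dx, dx ∧ dy) ↔ (e_x, e_y, e_z), the coefficients are exactly the components of curl F. Compute:
  ∂R/∂y - ∂Q/∂z = (-x + 2*y) - (-x) = 2*y
  ∂P/∂z - ∂R/∂x = (2*y - 2*z) - (-y) = 3*y - 2*z
  ∂Q/∂x - ∂P/∂y = (6*x - z) - (2*z) = 6*x - 3*z.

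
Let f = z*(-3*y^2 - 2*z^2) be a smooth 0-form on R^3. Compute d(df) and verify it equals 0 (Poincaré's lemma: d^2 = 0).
d(df) = 0

Step 1: df = sum_i (∂f/∂x_i) dx_i = (0) dx + (-6*y*z) dy + (-3*y^2 - 6*z^2) dz.
Step 2: Apply d again. Using the 1-form formula, the coefficient of dx ∧ dy in d(df) is ∂^2 f/∂x ∂y - ∂^2 f/∂y ∂x = (0) - (0) = 0 (equality of mixed partials for smooth f).
Similarly for dx ∧ dz and dy ∧ dz — all coefficients vanish. So d(df) = 0.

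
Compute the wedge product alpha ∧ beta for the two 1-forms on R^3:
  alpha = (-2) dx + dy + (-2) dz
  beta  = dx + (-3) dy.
alpha ∧ beta = (5) dx ∧ dy + (2) dx ∧ dz + (-6) dy ∧ dz

Distribute the wedge, using dx_i ∧ dx_j = -dx_j ∧ dx_i and dx_i ∧ dx_i = 0. For each pair (i, j) with i < j, the coefficient of dx_i ∧ dx_j in alpha ∧ beta is (alpha_i * beta_j - alpha_j * beta_i). Collecting: alpha ∧ beta = (5) dx ∧ dy + (2) dx ∧ dz + (-6) dy ∧ dz.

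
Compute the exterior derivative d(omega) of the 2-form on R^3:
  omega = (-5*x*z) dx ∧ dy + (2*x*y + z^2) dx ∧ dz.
d(omega) = (-7*x) dx ∧ dy ∧ dz

For a 2-form omega = sum_{i<j} g_{ij} dx_i ∧ dx_j, the exterior derivative is
  d(omega) = sum_{i<j} d(g_{ij}) ∧ dx_i ∧ dx_j = sum_{i<j, k} (∂g_{ij}/∂x_k) dx_k ∧ dx_i ∧ dx_j.
Expand each term, using dx_k ∧ dx_i ∧ dx_j = sgn(permutation) dx_{(a)} ∧ dx_{(b)} ∧ dx_{(c)} with (a < b < c) sorted:
  d(-5*x*z) includes (∂/∂z)(-5*x*z) dz = (-5*x) dz, which multiplied by dx ∧ dy gives (-5*x) dx ∧ dy ∧ dz
  d(2*x*y + z^2) includes (∂/∂y)(2*x*y + z^2) dy = (2*x) dy, which multiplied by dx ∧ dz gives (-2*x) dx ∧ dy ∧ dz
Collecting like 3-forms: d(omega) = (-7*x) dx ∧ dy ∧ dz.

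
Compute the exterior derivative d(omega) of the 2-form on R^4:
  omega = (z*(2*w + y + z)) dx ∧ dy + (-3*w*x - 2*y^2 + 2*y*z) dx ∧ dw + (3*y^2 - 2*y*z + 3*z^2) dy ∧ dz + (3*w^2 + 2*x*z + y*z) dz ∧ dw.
d(omega) = (2*w + y + 2*z) dx ∧ dy ∧ dz + (4*y) dx ∧ dy ∧ dw + (-2*y + 2*z) dx ∧ dz ∧ dw + (z) dy ∧ dz ∧ dw

For a 2-form omega = sum_{i<j} g_{ij} dx_i ∧ dx_j, the exterior derivative is
  d(omega) = sum_{i<j} d(g_{ij}) ∧ dx_i ∧ dx_j = sum_{i<j, k} (∂g_{ij}/∂x_k) dx_k ∧ dx_i ∧ dx_j.
Expand each term, using dx_k ∧ dx_i ∧ dx_j = sgn(permutation) dx_{(a)} ∧ dx_{(b)} ∧ dx_{(c)} with (a < b < c) sorted:
  d(z*(2*w + y + z)) includes (∂/∂z)(z*(2*w + y + z)) dz = (2*w + y + 2*z) dz, which multiplied by dx ∧ dy gives (2*w + y + 2*z) dx ∧ dy ∧ dz
  d(z*(2*w + y + z)) includes (∂/∂w)(z*(2*w + y + z)) dw = (2*z) dw, which multiplied by dx ∧ dy gives (2*z) dx ∧ dy ∧ dw
  d(-3*w*x - 2*y^2 + 2*y*z) includes (∂/∂y)(-3*w*x - 2*y^2 + 2*y*z) dy = (-4*y + 2*z) dy, which multiplied by dx ∧ dw gives (4*y - 2*z) dx ∧ dy ∧ dw
  d(-3*w*x - 2*y^2 + 2*y*z) includes (∂/∂z)(-3*w*x - 2*y^2 + 2*y*z) dz = (2*y) dz, which multiplied by dx ∧ dw gives (-2*y) dx ∧ dz ∧ dw
  d(3*w^2 + 2*x*z + y*z) includes (∂/∂x)(3*w^2 + 2*x*z + y*z) dx = (2*z) dx, which multiplied by dz ∧ dw gives (2*z) dx ∧ dz ∧ dw
  d(3*w^2 + 2*x*z + y*z) includes (∂/∂y)(3*w^2 + 2*x*z + y*z) dy = (z) dy, which multiplied by dz ∧ dw gives (z) dy ∧ dz ∧ dw
Collecting like 3-forms: d(omega) = (2*w + y + 2*z) dx ∧ dy ∧ dz + (4*y) dx ∧ dy ∧ dw + (-2*y + 2*z) dx ∧ dz ∧ dw + (z) dy ∧ dz ∧ dw.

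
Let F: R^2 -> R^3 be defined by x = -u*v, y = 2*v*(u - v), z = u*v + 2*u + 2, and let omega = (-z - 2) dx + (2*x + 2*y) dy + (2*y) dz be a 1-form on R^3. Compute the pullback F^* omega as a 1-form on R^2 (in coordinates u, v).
F^* omega = (v*(9*u*v + 10*u - 12*v^2 - 8*v + 4)) du + (9*u^2*v + 2*u^2 - 20*u*v^2 + 4*u + 16*v^3) dv

Using F^*(f dg) = (f ∘ F) d(g ∘ F), substitute each coordinate x_i by F_i(u, v) in f_i, and replace dx_i by d F_i = (∂F_i/∂u) du + (∂F_i/∂v) dv.
  For the x component: f_1(F) = -u*v - 2*u - 4; d F_1 = (-v) du + (-u) dv
  For the y component: f_2(F) = 2*v*(u - 2*v); d F_2 = (2*v) du + (2*u - 4*v) dv
  For the z component: f_3(F) = 4*v*(u - v); d F_3 = (v + 2) du + (u) dv
Combining and collecting du, dv coefficients:
  coeff of du: v*(9*u*v + 10*u - 12*v^2 - 8*v + 4)
  coeff of dv: 9*u^2*v + 2*u^2 - 20*u*v^2 + 4*u + 16*v^3
F^* omega = (v*(9*u*v + 10*u - 12*v^2 - 8*v + 4)) du + (9*u^2*v + 2*u^2 - 20*u*v^2 + 4*u + 16*v^3) dv.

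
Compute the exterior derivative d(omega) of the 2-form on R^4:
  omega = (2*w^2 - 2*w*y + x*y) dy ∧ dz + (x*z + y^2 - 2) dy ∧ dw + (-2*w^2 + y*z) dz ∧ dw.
d(omega) = (y) dx ∧ dy ∧ dz + (4*w - x - 2*y + z) dy ∧ dz ∧ dw + (z) dx ∧ dy ∧ dw

For a 2-form omega = sum_{i<j} g_{ij} dx_i ∧ dx_j, the exterior derivative is
  d(omega) = sum_{i<j} d(g_{ij}) ∧ dx_i ∧ dx_j = sum_{i<j, k} (∂g_{ij}/∂x_k) dx_k ∧ dx_i ∧ dx_j.
Expand each term, using dx_k ∧ dx_i ∧ dx_j = sgn(permutation) dx_{(a)} ∧ dx_{(b)} ∧ dx_{(c)} with (a < b < c) sorted:
  d(2*w^2 - 2*w*y + x*y) includes (∂/∂x)(2*w^2 - 2*w*y + x*y) dx = (y) dx, which multiplied by dy ∧ dz gives (y) dx ∧ dy ∧ dz
  d(2*w^2 - 2*w*y + x*y) includes (∂/∂w)(2*w^2 - 2*w*y + x*y) dw = (4*w - 2*y) dw, which multiplied by dy ∧ dz gives (4*w - 2*y) dy ∧ dz ∧ dw
  d(x*z + y^2 - 2) includes (∂/∂x)(x*z + y^2 - 2) dx = (z) dx, which multiplied by dy ∧ dw gives (z) dx ∧ dy ∧ dw
  d(x*z + y^2 - 2) includes (∂/∂z)(x*z + y^2 - 2) dz = (x) dz, which multiplied by dy ∧ dw gives (-x) dy ∧ dz ∧ dw
  d(-2*w^2 + y*z) includes (∂/∂y)(-2*w^2 + y*z) dy = (z) dy, which multiplied by dz ∧ dw gives (z) dy ∧ dz ∧ dw
Collecting like 3-forms: d(omega) = (y) dx ∧ dy ∧ dz + (4*w - x - 2*y + z) dy ∧ dz ∧ dw + (z) dx ∧ dy ∧ dw.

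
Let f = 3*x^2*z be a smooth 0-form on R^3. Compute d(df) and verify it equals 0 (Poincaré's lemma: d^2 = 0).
d(df) = 0

Step 1: df = sum_i (∂f/∂x_i) dx_i = (6*x*z) dx + (0) dy + (3*x^2) dz.
Step 2: Apply d again. Using the 1-form formula, the coefficient of dx ∧ dy in d(df) is ∂^2 f/∂x ∂y - ∂^2 f/∂y ∂x = (0) - (0) = 0 (equality of mixed partials for smooth f).
Similarly for dx ∧ dz and dy ∧ dz — all coefficients vanish. So d(df) = 0.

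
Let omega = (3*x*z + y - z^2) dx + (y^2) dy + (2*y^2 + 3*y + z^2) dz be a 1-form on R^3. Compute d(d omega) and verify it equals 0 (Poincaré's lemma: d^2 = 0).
d(d omega) = 0

Step 1: d omega = sum_{i<j} (∂f_j/∂x_i - ∂f_i/∂x_j) dx_i ∧ dx_j:
  coeff of dx ∧ dy: -1
  coeff of dx ∧ dz: -3*x + 2*z
  coeff of dy ∧ dz: 4*y + 3
Step 2: Apply d again to each 2-form coefficient. The only possible 3-form in R^3 is dx ∧ dy ∧ dz, with coefficient
  ∂(coeff of dy∧dz)/∂x - ∂(coeff of dx∧dz)/∂y + ∂(coeff of dx∧dy)/∂z
  = ∂/∂x (4*y + 3) - ∂/∂y (-3*x + 2*z) + ∂/∂z (-1).
Each of these terms simplifies to sums of mixed partials that cancel in pairs. The result is 0 (by equality of mixed partials for smooth functions — Schwarz / Clairaut).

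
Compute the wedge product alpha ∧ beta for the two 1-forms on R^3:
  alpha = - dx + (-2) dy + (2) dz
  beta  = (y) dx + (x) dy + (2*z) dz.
alpha ∧ beta = (-x + 2*y) dx ∧ dy + (-2*y - 2*z) dx ∧ dz + (-2*x - 4*z) dy ∧ dz

Distribute the wedge, using dx_i ∧ dx_j = -dx_j ∧ dx_i and dx_i ∧ dx_i = 0. For each pair (i, j) with i < j, the coefficient of dx_i ∧ dx_j in alpha ∧ beta is (alpha_i * beta_j - alpha_j * beta_i). Collecting: alpha ∧ beta = (-x + 2*y) dx ∧ dy + (-2*y - 2*z) dx ∧ dz + (-2*x - 4*z) dy ∧ dz.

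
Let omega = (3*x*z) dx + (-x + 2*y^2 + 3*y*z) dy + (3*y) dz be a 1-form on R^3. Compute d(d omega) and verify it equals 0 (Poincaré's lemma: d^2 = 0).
d(d omega) = 0

Step 1: d omega = sum_{i<j} (∂f_j/∂x_i - ∂f_i/∂x_j) dx_i ∧ dx_j:
  coeff of dx ∧ dy: -1
  coeff of dx ∧ dz: -3*x
  coeff of dy ∧ dz: 3 - 3*y
Step 2: Apply d again to each 2-form coefficient. The only possible 3-form in R^3 is dx ∧ dy ∧ dz, with coefficient
  ∂(coeff of dy∧dz)/∂x - ∂(coeff of dx∧dz)/∂y + ∂(coeff of dx∧dy)/∂z
  = ∂/∂x (3 - 3*y) - ∂/∂y (-3*x) + ∂/∂z (-1).
Each of these terms simplifies to sums of mixed partials that cancel in pairs. The result is 0 (by equality of mixed partials for smooth functions — Schwarz / Clairaut).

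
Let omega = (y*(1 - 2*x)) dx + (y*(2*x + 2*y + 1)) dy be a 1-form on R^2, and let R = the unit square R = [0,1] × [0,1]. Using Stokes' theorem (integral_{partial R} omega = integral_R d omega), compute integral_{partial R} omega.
integral_(partial R) omega = 1

Stokes: integral_partial_R omega = integral_R d omega with d omega = (∂Q/∂x - ∂P/∂y) dx ∧ dy.
  ∂Q/∂x = 2*y
  ∂P/∂y = 1 - 2*x
  integrand = ∂Q/∂x - ∂P/∂y = 2*x + 2*y - 1.
Integrating over R: integral_0^1 integral_0^1 (2*x + 2*y - 1) dx dy = 1.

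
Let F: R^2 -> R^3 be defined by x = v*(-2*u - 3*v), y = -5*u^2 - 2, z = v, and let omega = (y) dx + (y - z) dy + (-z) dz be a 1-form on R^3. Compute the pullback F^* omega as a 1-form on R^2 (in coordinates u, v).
F^* omega = (50*u^3 + 10*u^2*v + 10*u*v + 20*u + 4*v) du + (10*u^3 + 30*u^2*v + 4*u + 11*v) dv

Using F^*(f dg) = (f ∘ F) d(g ∘ F), substitute each coordinate x_i by F_i(u, v) in f_i, and replace dx_i by d F_i = (∂F_i/∂u) du + (∂F_i/∂v) dv.
  For the x component: f_1(F) = -5*u^2 - 2; d F_1 = (-2*v) du + (-2*u - 6*v) dv
  For the y component: f_2(F) = -5*u^2 - v - 2; d F_2 = (-10*u) du + (0) dv
  For the z component: f_3(F) = -v; d F_3 = (0) du + (1) dv
Combining and collecting du, dv coefficients:
  coeff of du: 50*u^3 + 10*u^2*v + 10*u*v + 20*u + 4*v
  coeff of dv: 10*u^3 + 30*u^2*v + 4*u + 11*v
F^* omega = (50*u^3 + 10*u^2*v + 10*u*v + 20*u + 4*v) du + (10*u^3 + 30*u^2*v + 4*u + 11*v) dv.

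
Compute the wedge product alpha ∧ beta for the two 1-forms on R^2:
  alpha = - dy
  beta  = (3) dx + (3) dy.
alpha ∧ beta = (3) dx ∧ dy

Distribute the wedge, using dx_i ∧ dx_j = -dx_j ∧ dx_i and dx_i ∧ dx_i = 0. For each pair (i, j) with i < j, the coefficient of dx_i ∧ dx_j in alpha ∧ beta is (alpha_i * beta_j - alpha_j * beta_i). Collecting: alpha ∧ beta = (3) dx ∧ dy.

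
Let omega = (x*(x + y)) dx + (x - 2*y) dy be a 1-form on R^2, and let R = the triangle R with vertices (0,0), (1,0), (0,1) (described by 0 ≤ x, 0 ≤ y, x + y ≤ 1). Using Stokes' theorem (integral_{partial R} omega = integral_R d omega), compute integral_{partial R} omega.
integral_(partial R) omega = 1/3

Stokes: integral_partial_R omega = integral_R d omega with d omega = (∂Q/∂x - ∂P/∂y) dx ∧ dy.
  ∂Q/∂x = 1
  ∂P/∂y = x
  integrand = ∂Q/∂x - ∂P/∂y = 1 - x.
Integrating over R: integral_0^1 integral_0^{1-x} (1 - x) dy dx = 1/3.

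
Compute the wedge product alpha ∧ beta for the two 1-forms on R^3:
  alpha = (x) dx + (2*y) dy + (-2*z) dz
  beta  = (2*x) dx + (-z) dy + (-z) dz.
alpha ∧ beta = (-x*(4*y + z)) dx ∧ dy + (3*x*z) dx ∧ dz + (-2*z*(y + z)) dy ∧ dz

Distribute the wedge, using dx_i ∧ dx_j = -dx_j ∧ dx_i and dx_i ∧ dx_i = 0. For each pair (i, j) with i < j, the coefficient of dx_i ∧ dx_j in alpha ∧ beta is (alpha_i * beta_j - alpha_j * beta_i). Collecting: alpha ∧ beta = (-x*(4*y + z)) dx ∧ dy + (3*x*z) dx ∧ dz + (-2*z*(y + z)) dy ∧ dz.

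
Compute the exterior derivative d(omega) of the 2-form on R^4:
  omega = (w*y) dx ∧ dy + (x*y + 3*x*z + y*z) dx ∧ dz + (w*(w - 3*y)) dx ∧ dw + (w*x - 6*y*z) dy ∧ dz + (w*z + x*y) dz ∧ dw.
d(omega) = (3*w + y) dx ∧ dy ∧ dw + (w - x - z) dx ∧ dy ∧ dz + (2*x) dy ∧ dz ∧ dw + (y) dx ∧ dz ∧ dw

For a 2-form omega = sum_{i<j} g_{ij} dx_i ∧ dx_j, the exterior derivative is
  d(omega) = sum_{i<j} d(g_{ij}) ∧ dx_i ∧ dx_j = sum_{i<j, k} (∂g_{ij}/∂x_k) dx_k ∧ dx_i ∧ dx_j.
Expand each term, using dx_k ∧ dx_i ∧ dx_j = sgn(permutation) dx_{(a)} ∧ dx_{(b)} ∧ dx_{(c)} with (a < b < c) sorted:
  d(w*y) includes (∂/∂w)(w*y) dw = (y) dw, which multiplied by dx ∧ dy gives (y) dx ∧ dy ∧ dw
  d(x*y + 3*x*z + y*z) includes (∂/∂y)(x*y + 3*x*z + y*z) dy = (x + z) dy, which multiplied by dx ∧ dz gives (-x - z) dx ∧ dy ∧ dz
  d(w*(w - 3*y)) includes (∂/∂y)(w*(w - 3*y)) dy = (-3*w) dy, which multiplied by dx ∧ dw gives (3*w) dx ∧ dy ∧ dw
  d(w*x - 6*y*z) includes (∂/∂x)(w*x - 6*y*z) dx = (w) dx, which multiplied by dy ∧ dz gives (w) dx ∧ dy ∧ dz
  d(w*x - 6*y*z) includes (∂/∂w)(w*x - 6*y*z) dw = (x) dw, which multiplied by dy ∧ dz gives (x) dy ∧ dz ∧ dw
  d(w*z + x*y) includes (∂/∂x)(w*z + x*y) dx = (y) dx, which multiplied by dz ∧ dw gives (y) dx ∧ dz ∧ dw
  d(w*z + x*y) includes (∂/∂y)(w*z + x*y) dy = (x) dy, which multiplied by dz ∧ dw gives (x) dy ∧ dz ∧ dw
Collecting like 3-forms: d(omega) = (3*w + y) dx ∧ dy ∧ dw + (w - x - z) dx ∧ dy ∧ dz + (2*x) dy ∧ dz ∧ dw + (y) dx ∧ dz ∧ dw.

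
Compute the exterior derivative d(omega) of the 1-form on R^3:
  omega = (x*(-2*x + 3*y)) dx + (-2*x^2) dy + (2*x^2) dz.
d(omega) = (-7*x) dx ∧ dy + (4*x) dx ∧ dz

For a 1-form omega = sum_i f_i dx_i, the exterior derivative is
  d(omega) = sum_{i < j} (∂f_j/∂x_i - ∂f_i/∂x_j) dx_i ∧ dx_j.
  coefficient of dx ∧ dy: ∂f_2/∂x - ∂f_1/∂y = ∂(-2*x^2)/∂x - ∂(x*(-2*x + 3*y))/∂y = -7*x
  coefficient of dx ∧ dz: ∂f_3/∂x - ∂f_1/∂z = ∂(2*x^2)/∂x - ∂(x*(-2*x + 3*y))/∂z = 4*x
Assembling: d(omega) = (-7*x) dx ∧ dy + (4*x) dx ∧ dz.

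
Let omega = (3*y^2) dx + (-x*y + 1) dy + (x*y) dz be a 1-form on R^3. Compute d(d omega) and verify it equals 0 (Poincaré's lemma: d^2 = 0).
d(d omega) = 0

Step 1: d omega = sum_{i<j} (∂f_j/∂x_i - ∂f_i/∂x_j) dx_i ∧ dx_j:
  coeff of dx ∧ dy: -7*y
  coeff of dx ∧ dz: y
  coeff of dy ∧ dz: x
Step 2: Apply d again to each 2-form coefficient. The only possible 3-form in R^3 is dx ∧ dy ∧ dz, with coefficient
  ∂(coeff of dy∧dz)/∂x - ∂(coeff of dx∧dz)/∂y + ∂(coeff of dx∧dy)/∂z
  = ∂/∂x (x) - ∂/∂y (y) + ∂/∂z (-7*y).
Each of these terms simplifies to sums of mixed partials that cancel in pairs. The result is 0 (by equality of mixed partials for smooth functions — Schwarz / Clairaut).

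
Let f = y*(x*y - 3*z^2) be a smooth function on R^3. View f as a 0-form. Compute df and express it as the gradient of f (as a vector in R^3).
df = (y^2) dx + (2*x*y - 3*z^2) dy + (-6*y*z) dz; grad f = (y^2, 2*x*y - 3*z^2, -6*y*z)

For a 0-form f, d f = (∂f/∂x) dx + (∂f/∂y) dy + (∂f/∂z) dz. The components of the vector representation are exactly the entries of grad f in Cartesian coordinates:
  ∂f/∂x = y^2
  ∂f/∂y = 2*x*y - 3*z^2
  ∂f/∂z = -6*y*z.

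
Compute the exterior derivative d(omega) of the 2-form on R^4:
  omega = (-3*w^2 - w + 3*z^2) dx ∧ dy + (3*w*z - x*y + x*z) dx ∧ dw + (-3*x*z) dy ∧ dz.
d(omega) = (3*z) dx ∧ dy ∧ dz + (-6*w + x - 1) dx ∧ dy ∧ dw + (-3*w - x) dx ∧ dz ∧ dw

For a 2-form omega = sum_{i<j} g_{ij} dx_i ∧ dx_j, the exterior derivative is
  d(omega) = sum_{i<j} d(g_{ij}) ∧ dx_i ∧ dx_j = sum_{i<j, k} (∂g_{ij}/∂x_k) dx_k ∧ dx_i ∧ dx_j.
Expand each term, using dx_k ∧ dx_i ∧ dx_j = sgn(permutation) dx_{(a)} ∧ dx_{(b)} ∧ dx_{(c)} with (a < b < c) sorted:
  d(-3*w^2 - w + 3*z^2) includes (∂/∂z)(-3*w^2 - w + 3*z^2) dz = (6*z) dz, which multiplied by dx ∧ dy gives (6*z) dx ∧ dy ∧ dz
  d(-3*w^2 - w + 3*z^2) includes (∂/∂w)(-3*w^2 - w + 3*z^2) dw = (-6*w - 1) dw, which multiplied by dx ∧ dy gives (-6*w - 1) dx ∧ dy ∧ dw
  d(3*w*z - x*y + x*z) includes (∂/∂y)(3*w*z - x*y + x*z) dy = (-x) dy, which multiplied by dx ∧ dw gives (x) dx ∧ dy ∧ dw
  d(3*w*z - x*y + x*z) includes (∂/∂z)(3*w*z - x*y + x*z) dz = (3*w + x) dz, which multiplied by dx ∧ dw gives (-3*w - x) dx ∧ dz ∧ dw
  d(-3*x*z) includes (∂/∂x)(-3*x*z) dx = (-3*z) dx, which multiplied by dy ∧ dz gives (-3*z) dx ∧ dy ∧ dz
Collecting like 3-forms: d(omega) = (3*z) dx ∧ dy ∧ dz + (-6*w + x - 1) dx ∧ dy ∧ dw + (-3*w - x) dx ∧ dz ∧ dw.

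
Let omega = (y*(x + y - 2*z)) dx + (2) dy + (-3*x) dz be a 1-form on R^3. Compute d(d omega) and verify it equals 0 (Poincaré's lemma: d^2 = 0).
d(d omega) = 0

Step 1: d omega = sum_{i<j} (∂f_j/∂x_i - ∂f_i/∂x_j) dx_i ∧ dx_j:
  coeff of dx ∧ dy: -x - 2*y + 2*z
  coeff of dx ∧ dz: 2*y - 3
  coeff of dy ∧ dz: 0
Step 2: Apply d again to each 2-form coefficient. The only possible 3-form in R^3 is dx ∧ dy ∧ dz, with coefficient
  ∂(coeff of dy∧dz)/∂x - ∂(coeff of dx∧dz)/∂y + ∂(coeff of dx∧dy)/∂z
  = ∂/∂x (0) - ∂/∂y (2*y - 3) + ∂/∂z (-x - 2*y + 2*z).
Each of these terms simplifies to sums of mixed partials that cancel in pairs. The result is 0 (by equality of mixed partials for smooth functions — Schwarz / Clairaut).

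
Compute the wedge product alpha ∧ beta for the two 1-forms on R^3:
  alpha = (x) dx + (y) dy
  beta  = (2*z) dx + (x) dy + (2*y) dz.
alpha ∧ beta = (x^2 - 2*y*z) dx ∧ dy + (2*x*y) dx ∧ dz + (2*y^2) dy ∧ dz

Distribute the wedge, using dx_i ∧ dx_j = -dx_j ∧ dx_i and dx_i ∧ dx_i = 0. For each pair (i, j) with i < j, the coefficient of dx_i ∧ dx_j in alpha ∧ beta is (alpha_i * beta_j - alpha_j * beta_i). Collecting: alpha ∧ beta = (x^2 - 2*y*z) dx ∧ dy + (2*x*y) dx ∧ dz + (2*y^2) dy ∧ dz.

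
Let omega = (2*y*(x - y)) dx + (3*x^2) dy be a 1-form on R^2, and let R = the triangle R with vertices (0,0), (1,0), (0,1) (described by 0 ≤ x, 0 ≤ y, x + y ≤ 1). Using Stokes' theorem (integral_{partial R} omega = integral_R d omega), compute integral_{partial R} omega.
integral_(partial R) omega = 4/3

Stokes: integral_partial_R omega = integral_R d omega with d omega = (∂Q/∂x - ∂P/∂y) dx ∧ dy.
  ∂Q/∂x = 6*x
  ∂P/∂y = 2*x - 4*y
  integrand = ∂Q/∂x - ∂P/∂y = 4*x + 4*y.
Integrating over R: integral_0^1 integral_0^{1-x} (4*x + 4*y) dy dx = 4/3.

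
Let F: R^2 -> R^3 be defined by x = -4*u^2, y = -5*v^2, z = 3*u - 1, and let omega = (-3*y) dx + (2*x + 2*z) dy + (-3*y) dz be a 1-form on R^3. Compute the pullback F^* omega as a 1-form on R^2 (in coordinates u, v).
F^* omega = (v^2*(45 - 120*u)) du + (20*v*(4*u^2 - 3*u + 1)) dv

Using F^*(f dg) = (f ∘ F) d(g ∘ F), substitute each coordinate x_i by F_i(u, v) in f_i, and replace dx_i by d F_i = (∂F_i/∂u) du + (∂F_i/∂v) dv.
  For the x component: f_1(F) = 15*v^2; d F_1 = (-8*u) du + (0) dv
  For the y component: f_2(F) = -8*u^2 + 6*u - 2; d F_2 = (0) du + (-10*v) dv
  For the z component: f_3(F) = 15*v^2; d F_3 = (3) du + (0) dv
Combining and collecting du, dv coefficients:
  coeff of du: v^2*(45 - 120*u)
  coeff of dv: 20*v*(4*u^2 - 3*u + 1)
F^* omega = (v^2*(45 - 120*u)) du + (20*v*(4*u^2 - 3*u + 1)) dv.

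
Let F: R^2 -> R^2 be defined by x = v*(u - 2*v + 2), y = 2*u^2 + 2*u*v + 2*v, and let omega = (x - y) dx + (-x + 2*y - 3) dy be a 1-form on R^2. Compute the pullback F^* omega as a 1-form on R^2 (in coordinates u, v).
F^* omega = (16*u^3 + 18*u^2*v + 13*u*v^2 + 8*u*v - 12*u + 2*v^3 + 4*v^2 - 6*v) du + (6*u^3 + 13*u^2*v + 4*u^2 + 6*u*v^2 + 8*u*v - 6*u + 8*v^3 + 4*v - 6) dv

Using F^*(f dg) = (f ∘ F) d(g ∘ F), substitute each coordinate x_i by F_i(u, v) in f_i, and replace dx_i by d F_i = (∂F_i/∂u) du + (∂F_i/∂v) dv.
  For the x component: f_1(F) = -2*u^2 - u*v - 2*v^2; d F_1 = (v) du + (u - 4*v + 2) dv
  For the y component: f_2(F) = 4*u^2 + 3*u*v + 2*v^2 + 2*v - 3; d F_2 = (4*u + 2*v) du + (2*u + 2) dv
Combining and collecting du, dv coefficients:
  coeff of du: 16*u^3 + 18*u^2*v + 13*u*v^2 + 8*u*v - 12*u + 2*v^3 + 4*v^2 - 6*v
  coeff of dv: 6*u^3 + 13*u^2*v + 4*u^2 + 6*u*v^2 + 8*u*v - 6*u + 8*v^3 + 4*v - 6
F^* omega = (16*u^3 + 18*u^2*v + 13*u*v^2 + 8*u*v - 12*u + 2*v^3 + 4*v^2 - 6*v) du + (6*u^3 + 13*u^2*v + 4*u^2 + 6*u*v^2 + 8*u*v - 6*u + 8*v^3 + 4*v - 6) dv.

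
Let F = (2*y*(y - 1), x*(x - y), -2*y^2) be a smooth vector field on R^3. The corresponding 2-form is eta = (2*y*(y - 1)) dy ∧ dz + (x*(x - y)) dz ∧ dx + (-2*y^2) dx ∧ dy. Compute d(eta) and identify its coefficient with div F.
d(eta) = (-x) dx ∧ dy ∧ dz; div F = -x

For a 2-form in R^3 of the form above, applying d gives a 3-form with coefficient ∂P/∂x + ∂Q/∂y + ∂R/∂z:
  ∂P/∂x = 0
  ∂Q/∂y = -x
  ∂R/∂z = 0
Sum = -x, which is exactly div F.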